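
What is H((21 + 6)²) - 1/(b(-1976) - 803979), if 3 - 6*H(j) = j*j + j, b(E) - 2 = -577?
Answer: -35679757376/402277 ≈ -88695.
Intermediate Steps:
b(E) = -575 (b(E) = 2 - 577 = -575)
H(j) = ½ - j/6 - j²/6 (H(j) = ½ - (j*j + j)/6 = ½ - (j² + j)/6 = ½ - (j + j²)/6 = ½ + (-j/6 - j²/6) = ½ - j/6 - j²/6)
H((21 + 6)²) - 1/(b(-1976) - 803979) = (½ - (21 + 6)²/6 - (21 + 6)⁴/6) - 1/(-575 - 803979) = (½ - ⅙*27² - (27²)²/6) - 1/(-804554) = (½ - ⅙*729 - ⅙*729²) - 1*(-1/804554) = (½ - 243/2 - ⅙*531441) + 1/804554 = (½ - 243/2 - 177147/2) + 1/804554 = -177389/2 + 1/804554 = -35679757376/402277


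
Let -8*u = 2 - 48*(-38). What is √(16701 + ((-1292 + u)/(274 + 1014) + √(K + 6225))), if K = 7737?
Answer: √(27704065662 + 1658944*√13962)/1288 ≈ 129.68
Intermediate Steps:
u = -913/4 (u = -(2 - 48*(-38))/8 = -(2 + 1824)/8 = -⅛*1826 = -913/4 ≈ -228.25)
√(16701 + ((-1292 + u)/(274 + 1014) + √(K + 6225))) = √(16701 + ((-1292 - 913/4)/(274 + 1014) + √(7737 + 6225))) = √(16701 + (-6081/4/1288 + √13962)) = √(16701 + (-6081/4*1/1288 + √13962)) = √(16701 + (-6081/5152 + √13962)) = √(86037471/5152 + √13962)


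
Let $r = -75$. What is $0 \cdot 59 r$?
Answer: $0$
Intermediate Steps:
$0 \cdot 59 r = 0 \cdot 59 \left(-75\right) = 0 \left(-75\right) = 0$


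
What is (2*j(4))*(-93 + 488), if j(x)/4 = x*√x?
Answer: 25280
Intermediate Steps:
j(x) = 4*x^(3/2) (j(x) = 4*(x*√x) = 4*x^(3/2))
(2*j(4))*(-93 + 488) = (2*(4*4^(3/2)))*(-93 + 488) = (2*(4*8))*395 = (2*32)*395 = 64*395 = 25280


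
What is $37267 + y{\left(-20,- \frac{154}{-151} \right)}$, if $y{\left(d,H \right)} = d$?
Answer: $37247$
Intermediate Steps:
$37267 + y{\left(-20,- \frac{154}{-151} \right)} = 37267 - 20 = 37247$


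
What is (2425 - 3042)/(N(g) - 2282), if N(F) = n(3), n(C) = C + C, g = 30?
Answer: 617/2276 ≈ 0.27109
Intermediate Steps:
n(C) = 2*C
N(F) = 6 (N(F) = 2*3 = 6)
(2425 - 3042)/(N(g) - 2282) = (2425 - 3042)/(6 - 2282) = -617/(-2276) = -617*(-1/2276) = 617/2276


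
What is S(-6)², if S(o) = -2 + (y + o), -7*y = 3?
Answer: 3481/49 ≈ 71.041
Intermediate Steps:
y = -3/7 (y = -⅐*3 = -3/7 ≈ -0.42857)
S(o) = -17/7 + o (S(o) = -2 + (-3/7 + o) = -17/7 + o)
S(-6)² = (-17/7 - 6)² = (-59/7)² = 3481/49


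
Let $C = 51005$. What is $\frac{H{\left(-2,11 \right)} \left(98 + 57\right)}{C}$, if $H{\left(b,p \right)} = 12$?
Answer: $\frac{372}{10201} \approx 0.036467$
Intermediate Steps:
$\frac{H{\left(-2,11 \right)} \left(98 + 57\right)}{C} = \frac{12 \left(98 + 57\right)}{51005} = 12 \cdot 155 \cdot \frac{1}{51005} = 1860 \cdot \frac{1}{51005} = \frac{372}{10201}$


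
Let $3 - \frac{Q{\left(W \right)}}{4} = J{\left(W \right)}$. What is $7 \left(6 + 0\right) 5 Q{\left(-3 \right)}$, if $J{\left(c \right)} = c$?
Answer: $5040$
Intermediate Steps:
$Q{\left(W \right)} = 12 - 4 W$
$7 \left(6 + 0\right) 5 Q{\left(-3 \right)} = 7 \left(6 + 0\right) 5 \left(12 - -12\right) = 7 \cdot 6 \cdot 5 \left(12 + 12\right) = 7 \cdot 30 \cdot 24 = 210 \cdot 24 = 5040$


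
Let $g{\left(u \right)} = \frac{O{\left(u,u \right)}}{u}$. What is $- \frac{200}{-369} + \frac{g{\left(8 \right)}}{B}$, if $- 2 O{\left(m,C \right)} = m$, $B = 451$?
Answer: $\frac{4391}{8118} \approx 0.5409$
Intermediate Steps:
$O{\left(m,C \right)} = - \frac{m}{2}$
$g{\left(u \right)} = - \frac{1}{2}$ ($g{\left(u \right)} = \frac{\left(- \frac{1}{2}\right) u}{u} = - \frac{1}{2}$)
$- \frac{200}{-369} + \frac{g{\left(8 \right)}}{B} = - \frac{200}{-369} - \frac{1}{2 \cdot 451} = \left(-200\right) \left(- \frac{1}{369}\right) - \frac{1}{902} = \frac{200}{369} - \frac{1}{902} = \frac{4391}{8118}$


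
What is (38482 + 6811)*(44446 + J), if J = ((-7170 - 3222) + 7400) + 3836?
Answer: 2051319970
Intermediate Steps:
J = 844 (J = (-10392 + 7400) + 3836 = -2992 + 3836 = 844)
(38482 + 6811)*(44446 + J) = (38482 + 6811)*(44446 + 844) = 45293*45290 = 2051319970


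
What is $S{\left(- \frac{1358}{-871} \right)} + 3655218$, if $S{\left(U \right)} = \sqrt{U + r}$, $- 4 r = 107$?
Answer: $3655218 + \frac{i \sqrt{76443315}}{1742} \approx 3.6552 \cdot 10^{6} + 5.0191 i$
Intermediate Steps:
$r = - \frac{107}{4}$ ($r = \left(- \frac{1}{4}\right) 107 = - \frac{107}{4} \approx -26.75$)
$S{\left(U \right)} = \sqrt{- \frac{107}{4} + U}$ ($S{\left(U \right)} = \sqrt{U - \frac{107}{4}} = \sqrt{- \frac{107}{4} + U}$)
$S{\left(- \frac{1358}{-871} \right)} + 3655218 = \frac{\sqrt{-107 + 4 \left(- \frac{1358}{-871}\right)}}{2} + 3655218 = \frac{\sqrt{-107 + 4 \left(\left(-1358\right) \left(- \frac{1}{871}\right)\right)}}{2} + 3655218 = \frac{\sqrt{-107 + 4 \cdot \frac{1358}{871}}}{2} + 3655218 = \frac{\sqrt{-107 + \frac{5432}{871}}}{2} + 3655218 = \frac{\sqrt{- \frac{87765}{871}}}{2} + 3655218 = \frac{\frac{1}{871} i \sqrt{76443315}}{2} + 3655218 = \frac{i \sqrt{76443315}}{1742} + 3655218 = 3655218 + \frac{i \sqrt{76443315}}{1742}$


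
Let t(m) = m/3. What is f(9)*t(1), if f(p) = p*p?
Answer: 27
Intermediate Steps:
t(m) = m/3 (t(m) = m*(1/3) = m/3)
f(p) = p**2
f(9)*t(1) = 9**2*((1/3)*1) = 81*(1/3) = 27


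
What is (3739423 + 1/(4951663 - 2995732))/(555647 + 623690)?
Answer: 7314053367814/2306701797747 ≈ 3.1708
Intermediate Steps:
(3739423 + 1/(4951663 - 2995732))/(555647 + 623690) = (3739423 + 1/1955931)/1179337 = (3739423 + 1/1955931)*(1/1179337) = (7314053367814/1955931)*(1/1179337) = 7314053367814/2306701797747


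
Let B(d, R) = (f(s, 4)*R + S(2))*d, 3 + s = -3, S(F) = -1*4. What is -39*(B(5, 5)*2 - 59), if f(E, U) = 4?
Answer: -3939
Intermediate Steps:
S(F) = -4
s = -6 (s = -3 - 3 = -6)
B(d, R) = d*(-4 + 4*R) (B(d, R) = (4*R - 4)*d = (-4 + 4*R)*d = d*(-4 + 4*R))
-39*(B(5, 5)*2 - 59) = -39*((4*5*(-1 + 5))*2 - 59) = -39*((4*5*4)*2 - 59) = -39*(80*2 - 59) = -39*(160 - 59) = -39*101 = -3939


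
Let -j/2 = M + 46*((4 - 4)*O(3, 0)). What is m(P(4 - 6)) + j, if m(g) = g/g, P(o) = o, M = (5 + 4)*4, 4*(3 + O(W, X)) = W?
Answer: -71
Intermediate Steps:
O(W, X) = -3 + W/4
M = 36 (M = 9*4 = 36)
m(g) = 1
j = -72 (j = -2*(36 + 46*((4 - 4)*(-3 + (1/4)*3))) = -2*(36 + 46*(0*(-3 + 3/4))) = -2*(36 + 46*(0*(-9/4))) = -2*(36 + 46*0) = -2*(36 + 0) = -2*36 = -72)
m(P(4 - 6)) + j = 1 - 72 = -71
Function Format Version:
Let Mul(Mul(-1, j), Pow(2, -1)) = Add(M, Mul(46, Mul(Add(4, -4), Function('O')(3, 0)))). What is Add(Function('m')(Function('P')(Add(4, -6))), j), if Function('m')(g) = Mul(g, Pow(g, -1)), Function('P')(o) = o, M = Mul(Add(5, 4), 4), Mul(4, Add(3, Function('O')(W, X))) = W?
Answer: -71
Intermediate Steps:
Function('O')(W, X) = Add(-3, Mul(Rational(1, 4), W))
M = 36 (M = Mul(9, 4) = 36)
Function('m')(g) = 1
j = -72 (j = Mul(-2, Add(36, Mul(46, Mul(Add(4, -4), Add(-3, Mul(Rational(1, 4), 3)))))) = Mul(-2, Add(36, Mul(46, Mul(0, Add(-3, Rational(3, 4)))))) = Mul(-2, Add(36, Mul(46, Mul(0, Rational(-9, 4))))) = Mul(-2, Add(36, Mul(46, 0))) = Mul(-2, Add(36, 0)) = Mul(-2, 36) = -72)
Add(Function('m')(Function('P')(Add(4, -6))), j) = Add(1, -72) = -71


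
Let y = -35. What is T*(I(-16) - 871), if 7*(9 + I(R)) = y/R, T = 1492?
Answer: -5249975/4 ≈ -1.3125e+6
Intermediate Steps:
I(R) = -9 - 5/R (I(R) = -9 + (-35/R)/7 = -9 - 5/R)
T*(I(-16) - 871) = 1492*((-9 - 5/(-16)) - 871) = 1492*((-9 - 5*(-1/16)) - 871) = 1492*((-9 + 5/16) - 871) = 1492*(-139/16 - 871) = 1492*(-14075/16) = -5249975/4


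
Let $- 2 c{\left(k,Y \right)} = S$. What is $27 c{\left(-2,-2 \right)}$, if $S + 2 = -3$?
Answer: $\frac{135}{2} \approx 67.5$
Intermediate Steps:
$S = -5$ ($S = -2 - 3 = -5$)
$c{\left(k,Y \right)} = \frac{5}{2}$ ($c{\left(k,Y \right)} = \left(- \frac{1}{2}\right) \left(-5\right) = \frac{5}{2}$)
$27 c{\left(-2,-2 \right)} = 27 \cdot \frac{5}{2} = \frac{135}{2}$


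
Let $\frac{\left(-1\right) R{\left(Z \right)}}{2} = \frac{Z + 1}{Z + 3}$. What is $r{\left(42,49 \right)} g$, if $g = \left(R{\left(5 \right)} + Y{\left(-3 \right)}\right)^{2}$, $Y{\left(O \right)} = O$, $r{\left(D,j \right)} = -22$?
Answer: $- \frac{891}{2} \approx -445.5$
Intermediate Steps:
$R{\left(Z \right)} = - \frac{2 \left(1 + Z\right)}{3 + Z}$ ($R{\left(Z \right)} = - 2 \frac{Z + 1}{Z + 3} = - 2 \frac{1 + Z}{3 + Z} = - \frac{2 \left(1 + Z\right)}{3 + Z}$)
$g = \frac{81}{4}$ ($g = \left(\frac{2 \left(-1 - 5\right)}{3 + 5} - 3\right)^{2} = \left(\frac{2 \left(-1 - 5\right)}{8} - 3\right)^{2} = \left(2 \cdot \frac{1}{8} \left(-6\right) - 3\right)^{2} = \left(- \frac{3}{2} - 3\right)^{2} = \left(- \frac{9}{2}\right)^{2} = \frac{81}{4} \approx 20.25$)
$r{\left(42,49 \right)} g = \left(-22\right) \frac{81}{4} = - \frac{891}{2}$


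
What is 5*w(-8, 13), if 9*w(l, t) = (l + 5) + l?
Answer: -55/9 ≈ -6.1111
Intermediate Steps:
w(l, t) = 5/9 + 2*l/9 (w(l, t) = ((l + 5) + l)/9 = ((5 + l) + l)/9 = (5 + 2*l)/9 = 5/9 + 2*l/9)
5*w(-8, 13) = 5*(5/9 + (2/9)*(-8)) = 5*(5/9 - 16/9) = 5*(-11/9) = -55/9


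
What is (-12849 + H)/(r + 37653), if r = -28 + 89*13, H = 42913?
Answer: 15032/19391 ≈ 0.77520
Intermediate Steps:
r = 1129 (r = -28 + 1157 = 1129)
(-12849 + H)/(r + 37653) = (-12849 + 42913)/(1129 + 37653) = 30064/38782 = 30064*(1/38782) = 15032/19391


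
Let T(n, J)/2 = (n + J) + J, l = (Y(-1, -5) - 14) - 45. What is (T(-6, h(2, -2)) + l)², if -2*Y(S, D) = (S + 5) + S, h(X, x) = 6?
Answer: 9409/4 ≈ 2352.3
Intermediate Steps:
Y(S, D) = -5/2 - S (Y(S, D) = -((S + 5) + S)/2 = -((5 + S) + S)/2 = -(5 + 2*S)/2 = -5/2 - S)
l = -121/2 (l = ((-5/2 - 1*(-1)) - 14) - 45 = ((-5/2 + 1) - 14) - 45 = (-3/2 - 14) - 45 = -31/2 - 45 = -121/2 ≈ -60.500)
T(n, J) = 2*n + 4*J (T(n, J) = 2*((n + J) + J) = 2*((J + n) + J) = 2*(n + 2*J) = 2*n + 4*J)
(T(-6, h(2, -2)) + l)² = ((2*(-6) + 4*6) - 121/2)² = ((-12 + 24) - 121/2)² = (12 - 121/2)² = (-97/2)² = 9409/4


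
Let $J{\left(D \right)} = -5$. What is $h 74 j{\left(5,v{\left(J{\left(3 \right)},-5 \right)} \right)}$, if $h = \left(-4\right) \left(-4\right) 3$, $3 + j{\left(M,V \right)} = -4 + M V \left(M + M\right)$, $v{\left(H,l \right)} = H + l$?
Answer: $-1800864$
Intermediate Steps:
$j{\left(M,V \right)} = -7 + 2 V M^{2}$ ($j{\left(M,V \right)} = -3 + \left(-4 + M V \left(M + M\right)\right) = -3 + \left(-4 + M V 2 M\right) = -3 + \left(-4 + M 2 M V\right) = -3 + \left(-4 + 2 V M^{2}\right) = -7 + 2 V M^{2}$)
$h = 48$ ($h = 16 \cdot 3 = 48$)
$h 74 j{\left(5,v{\left(J{\left(3 \right)},-5 \right)} \right)} = 48 \cdot 74 \left(-7 + 2 \left(-5 - 5\right) 5^{2}\right) = 3552 \left(-7 + 2 \left(-10\right) 25\right) = 3552 \left(-7 - 500\right) = 3552 \left(-507\right) = -1800864$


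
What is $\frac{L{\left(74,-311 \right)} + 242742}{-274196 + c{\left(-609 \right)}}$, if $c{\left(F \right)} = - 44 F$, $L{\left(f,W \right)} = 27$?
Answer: $- \frac{242769}{247400} \approx -0.98128$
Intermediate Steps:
$\frac{L{\left(74,-311 \right)} + 242742}{-274196 + c{\left(-609 \right)}} = \frac{27 + 242742}{-274196 - -26796} = \frac{242769}{-274196 + 26796} = \frac{242769}{-247400} = 242769 \left(- \frac{1}{247400}\right) = - \frac{242769}{247400}$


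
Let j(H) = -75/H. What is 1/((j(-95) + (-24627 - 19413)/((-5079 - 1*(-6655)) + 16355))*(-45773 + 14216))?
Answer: 113563/5972635605 ≈ 1.9014e-5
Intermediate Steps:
1/((j(-95) + (-24627 - 19413)/((-5079 - 1*(-6655)) + 16355))*(-45773 + 14216)) = 1/((-75/(-95) + (-24627 - 19413)/((-5079 - 1*(-6655)) + 16355))*(-45773 + 14216)) = 1/((-75*(-1/95) - 44040/((-5079 + 6655) + 16355))*(-31557)) = 1/((15/19 - 44040/(1576 + 16355))*(-31557)) = 1/((15/19 - 44040/17931)*(-31557)) = 1/((15/19 - 44040*1/17931)*(-31557)) = 1/((15/19 - 14680/5977)*(-31557)) = 1/(-189265/113563*(-31557)) = 1/(5972635605/113563) = 113563/5972635605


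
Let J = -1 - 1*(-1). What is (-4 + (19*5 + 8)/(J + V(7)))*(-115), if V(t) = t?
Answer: -8625/7 ≈ -1232.1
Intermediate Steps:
J = 0 (J = -1 + 1 = 0)
(-4 + (19*5 + 8)/(J + V(7)))*(-115) = (-4 + (19*5 + 8)/(0 + 7))*(-115) = (-4 + (95 + 8)/7)*(-115) = (-4 + 103*(⅐))*(-115) = (-4 + 103/7)*(-115) = (75/7)*(-115) = -8625/7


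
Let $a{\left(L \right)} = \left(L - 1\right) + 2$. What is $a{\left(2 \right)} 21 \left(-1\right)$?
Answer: $-63$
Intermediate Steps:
$a{\left(L \right)} = 1 + L$ ($a{\left(L \right)} = \left(-1 + L\right) + 2 = 1 + L$)
$a{\left(2 \right)} 21 \left(-1\right) = \left(1 + 2\right) 21 \left(-1\right) = 3 \cdot 21 \left(-1\right) = 63 \left(-1\right) = -63$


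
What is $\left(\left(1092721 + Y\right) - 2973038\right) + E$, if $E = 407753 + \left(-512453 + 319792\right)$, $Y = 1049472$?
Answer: $-615753$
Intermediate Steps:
$E = 215092$ ($E = 407753 - 192661 = 215092$)
$\left(\left(1092721 + Y\right) - 2973038\right) + E = \left(\left(1092721 + 1049472\right) - 2973038\right) + 215092 = \left(2142193 - 2973038\right) + 215092 = -830845 + 215092 = -615753$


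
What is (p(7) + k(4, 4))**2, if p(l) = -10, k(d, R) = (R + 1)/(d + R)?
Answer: 5625/64 ≈ 87.891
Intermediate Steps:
k(d, R) = (1 + R)/(R + d)
(p(7) + k(4, 4))**2 = (-10 + (1 + 4)/(4 + 4))**2 = (-10 + 5/8)**2 = (-75/8)**2 = 5625/64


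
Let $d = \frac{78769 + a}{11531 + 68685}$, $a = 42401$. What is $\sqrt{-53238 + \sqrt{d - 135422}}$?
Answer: $\frac{\sqrt{-21410349322008 + 20054 i \sqrt{54461098924757}}}{20054} \approx 0.79744 + 230.74 i$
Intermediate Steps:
$d = \frac{60585}{40108}$ ($d = \frac{78769 + 42401}{11531 + 68685} = \frac{121170}{80216} = 121170 \cdot \frac{1}{80216} = \frac{60585}{40108} \approx 1.5105$)
$\sqrt{-53238 + \sqrt{d - 135422}} = \sqrt{-53238 + \sqrt{\frac{60585}{40108} - 135422}} = \sqrt{-53238 + \sqrt{- \frac{5431444991}{40108}}} = \sqrt{-53238 + \frac{i \sqrt{54461098924757}}{20054}}$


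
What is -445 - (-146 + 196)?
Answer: -495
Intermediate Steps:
-445 - (-146 + 196) = -445 - 1*50 = -445 - 50 = -495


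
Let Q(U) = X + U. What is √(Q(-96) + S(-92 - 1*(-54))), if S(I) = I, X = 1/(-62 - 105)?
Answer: I*√3737293/167 ≈ 11.576*I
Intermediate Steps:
X = -1/167 (X = 1/(-167) = -1/167 ≈ -0.0059880)
Q(U) = -1/167 + U
√(Q(-96) + S(-92 - 1*(-54))) = √((-1/167 - 96) + (-92 - 1*(-54))) = √(-16033/167 + (-92 + 54)) = √(-16033/167 - 38) = √(-22379/167) = I*√3737293/167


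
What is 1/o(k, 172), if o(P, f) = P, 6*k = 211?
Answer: 6/211 ≈ 0.028436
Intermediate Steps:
k = 211/6 (k = (⅙)*211 = 211/6 ≈ 35.167)
1/o(k, 172) = 1/(211/6) = 6/211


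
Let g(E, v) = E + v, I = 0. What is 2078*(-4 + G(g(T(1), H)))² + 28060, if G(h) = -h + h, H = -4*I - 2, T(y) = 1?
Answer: 61308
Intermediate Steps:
H = -2 (H = -4*0 - 2 = 0 - 2 = -2)
G(h) = 0
2078*(-4 + G(g(T(1), H)))² + 28060 = 2078*(-4 + 0)² + 28060 = 2078*(-4)² + 28060 = 2078*16 + 28060 = 33248 + 28060 = 61308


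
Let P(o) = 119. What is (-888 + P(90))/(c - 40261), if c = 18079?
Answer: 769/22182 ≈ 0.034668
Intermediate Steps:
(-888 + P(90))/(c - 40261) = (-888 + 119)/(18079 - 40261) = -769/(-22182) = -769*(-1/22182) = 769/22182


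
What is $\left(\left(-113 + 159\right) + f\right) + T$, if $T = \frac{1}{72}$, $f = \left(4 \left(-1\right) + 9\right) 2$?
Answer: $\frac{4033}{72} \approx 56.014$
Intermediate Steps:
$f = 10$ ($f = \left(-4 + 9\right) 2 = 5 \cdot 2 = 10$)
$T = \frac{1}{72} \approx 0.013889$
$\left(\left(-113 + 159\right) + f\right) + T = \left(\left(-113 + 159\right) + 10\right) + \frac{1}{72} = \left(46 + 10\right) + \frac{1}{72} = 56 + \frac{1}{72} = \frac{4033}{72}$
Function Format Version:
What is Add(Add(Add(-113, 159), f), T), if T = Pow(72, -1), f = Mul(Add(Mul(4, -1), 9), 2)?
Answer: Rational(4033, 72) ≈ 56.014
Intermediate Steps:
f = 10 (f = Mul(Add(-4, 9), 2) = Mul(5, 2) = 10)
T = Rational(1, 72) ≈ 0.013889
Add(Add(Add(-113, 159), f), T) = Add(Add(Add(-113, 159), 10), Rational(1, 72)) = Add(Add(46, 10), Rational(1, 72)) = Add(56, Rational(1, 72)) = Rational(4033, 72)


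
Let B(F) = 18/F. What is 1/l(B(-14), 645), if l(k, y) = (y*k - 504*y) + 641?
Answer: -7/2276878 ≈ -3.0744e-6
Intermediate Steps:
l(k, y) = 641 - 504*y + k*y (l(k, y) = (k*y - 504*y) + 641 = (-504*y + k*y) + 641 = 641 - 504*y + k*y)
1/l(B(-14), 645) = 1/(641 - 504*645 + (18/(-14))*645) = 1/(641 - 325080 + (18*(-1/14))*645) = 1/(641 - 325080 - 9/7*645) = 1/(641 - 325080 - 5805/7) = 1/(-2276878/7) = -7/2276878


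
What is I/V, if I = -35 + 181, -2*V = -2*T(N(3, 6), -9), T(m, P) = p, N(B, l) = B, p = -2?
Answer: -73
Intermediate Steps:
T(m, P) = -2
V = -2 (V = -(-1)*(-2) = -½*4 = -2)
I = 146
I/V = 146/(-2) = -½*146 = -73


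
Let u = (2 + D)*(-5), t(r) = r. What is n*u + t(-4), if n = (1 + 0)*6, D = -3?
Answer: 26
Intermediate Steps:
u = 5 (u = (2 - 3)*(-5) = -1*(-5) = 5)
n = 6 (n = 1*6 = 6)
n*u + t(-4) = 6*5 - 4 = 30 - 4 = 26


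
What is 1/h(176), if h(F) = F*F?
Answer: 1/30976 ≈ 3.2283e-5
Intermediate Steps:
h(F) = F²
1/h(176) = 1/(176²) = 1/30976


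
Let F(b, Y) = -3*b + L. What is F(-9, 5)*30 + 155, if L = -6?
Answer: 785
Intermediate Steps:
F(b, Y) = -6 - 3*b (F(b, Y) = -3*b - 6 = -6 - 3*b)
F(-9, 5)*30 + 155 = (-6 - 3*(-9))*30 + 155 = (-6 + 27)*30 + 155 = 21*30 + 155 = 630 + 155 = 785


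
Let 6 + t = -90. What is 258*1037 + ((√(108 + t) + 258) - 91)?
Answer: 267713 + 2*√3 ≈ 2.6772e+5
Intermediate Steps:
t = -96 (t = -6 - 90 = -96)
258*1037 + ((√(108 + t) + 258) - 91) = 258*1037 + ((√(108 - 96) + 258) - 91) = 267546 + ((√12 + 258) - 91) = 267546 + ((2*√3 + 258) - 91) = 267546 + ((258 + 2*√3) - 91) = 267546 + (167 + 2*√3) = 267713 + 2*√3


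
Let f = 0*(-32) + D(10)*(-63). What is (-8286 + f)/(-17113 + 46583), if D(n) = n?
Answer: -4458/14735 ≈ -0.30255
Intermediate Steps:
f = -630 (f = 0*(-32) + 10*(-63) = 0 - 630 = -630)
(-8286 + f)/(-17113 + 46583) = (-8286 - 630)/(-17113 + 46583) = -8916/29470 = -8916*1/29470 = -4458/14735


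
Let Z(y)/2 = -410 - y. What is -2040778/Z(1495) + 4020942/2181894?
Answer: 372340088546/692751345 ≈ 537.48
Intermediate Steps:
Z(y) = -820 - 2*y (Z(y) = 2*(-410 - y) = -820 - 2*y)
-2040778/Z(1495) + 4020942/2181894 = -2040778/(-820 - 2*1495) + 4020942/2181894 = -2040778/(-820 - 2990) + 4020942*(1/2181894) = -2040778/(-3810) + 670157/363649 = -2040778*(-1/3810) + 670157/363649 = 1020389/1905 + 670157/363649 = 372340088546/692751345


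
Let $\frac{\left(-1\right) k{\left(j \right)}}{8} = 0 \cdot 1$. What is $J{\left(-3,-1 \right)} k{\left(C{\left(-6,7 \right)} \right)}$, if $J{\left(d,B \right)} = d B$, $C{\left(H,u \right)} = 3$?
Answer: $0$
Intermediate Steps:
$k{\left(j \right)} = 0$ ($k{\left(j \right)} = - 8 \cdot 0 \cdot 1 = \left(-8\right) 0 = 0$)
$J{\left(d,B \right)} = B d$
$J{\left(-3,-1 \right)} k{\left(C{\left(-6,7 \right)} \right)} = \left(-1\right) \left(-3\right) 0 = 3 \cdot 0 = 0$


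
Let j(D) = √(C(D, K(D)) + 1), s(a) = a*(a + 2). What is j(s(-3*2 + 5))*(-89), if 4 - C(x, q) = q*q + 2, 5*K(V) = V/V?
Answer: -89*√74/5 ≈ -153.12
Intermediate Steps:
K(V) = ⅕ (K(V) = (V/V)/5 = (⅕)*1 = ⅕)
C(x, q) = 2 - q² (C(x, q) = 4 - (q*q + 2) = 4 - (q² + 2) = 4 - (2 + q²) = 4 + (-2 - q²) = 2 - q²)
s(a) = a*(2 + a)
j(D) = √74/5 (j(D) = √((2 - (⅕)²) + 1) = √((2 - 1*1/25) + 1) = √((2 - 1/25) + 1) = √(49/25 + 1) = √(74/25) = √74/5)
j(s(-3*2 + 5))*(-89) = (√74/5)*(-89) = -89*√74/5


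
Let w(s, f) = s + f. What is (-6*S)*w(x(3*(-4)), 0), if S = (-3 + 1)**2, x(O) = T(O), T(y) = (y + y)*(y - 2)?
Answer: -8064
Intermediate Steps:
T(y) = 2*y*(-2 + y) (T(y) = (2*y)*(-2 + y) = 2*y*(-2 + y))
x(O) = 2*O*(-2 + O)
w(s, f) = f + s
S = 4 (S = (-2)**2 = 4)
(-6*S)*w(x(3*(-4)), 0) = (-6*4)*(0 + 2*(3*(-4))*(-2 + 3*(-4))) = -24*(0 + 2*(-12)*(-2 - 12)) = -24*(0 + 2*(-12)*(-14)) = -24*(0 + 336) = -24*336 = -8064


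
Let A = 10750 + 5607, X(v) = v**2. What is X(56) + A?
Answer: 19493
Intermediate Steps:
A = 16357
X(56) + A = 56**2 + 16357 = 3136 + 16357 = 19493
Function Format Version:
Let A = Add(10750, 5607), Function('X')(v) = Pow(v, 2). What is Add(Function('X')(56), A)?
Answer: 19493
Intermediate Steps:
A = 16357
Add(Function('X')(56), A) = Add(Pow(56, 2), 16357) = Add(3136, 16357) = 19493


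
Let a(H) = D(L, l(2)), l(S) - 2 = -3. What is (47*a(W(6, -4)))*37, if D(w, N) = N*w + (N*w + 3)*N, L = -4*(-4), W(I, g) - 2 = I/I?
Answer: -5217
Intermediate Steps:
l(S) = -1 (l(S) = 2 - 3 = -1)
W(I, g) = 3 (W(I, g) = 2 + I/I = 2 + 1 = 3)
L = 16
D(w, N) = N*w + N*(3 + N*w) (D(w, N) = N*w + (3 + N*w)*N = N*w + N*(3 + N*w))
a(H) = -3 (a(H) = -(3 + 16 - 1*16) = -(3 + 16 - 16) = -1*3 = -3)
(47*a(W(6, -4)))*37 = (47*(-3))*37 = -141*37 = -5217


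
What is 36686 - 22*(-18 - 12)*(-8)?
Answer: 31406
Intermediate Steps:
36686 - 22*(-18 - 12)*(-8) = 36686 - 22*(-30)*(-8) = 36686 - (-660)*(-8) = 36686 - 1*5280 = 36686 - 5280 = 31406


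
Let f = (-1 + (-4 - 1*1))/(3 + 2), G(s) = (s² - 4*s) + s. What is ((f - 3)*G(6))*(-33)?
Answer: 12474/5 ≈ 2494.8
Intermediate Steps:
G(s) = s² - 3*s
f = -6/5 (f = (-1 + (-4 - 1))/5 = (-1 - 5)*(⅕) = -6*⅕ = -6/5 ≈ -1.2000)
((f - 3)*G(6))*(-33) = ((-6/5 - 3)*(6*(-3 + 6)))*(-33) = -126*3/5*(-33) = -21/5*18*(-33) = -378/5*(-33) = 12474/5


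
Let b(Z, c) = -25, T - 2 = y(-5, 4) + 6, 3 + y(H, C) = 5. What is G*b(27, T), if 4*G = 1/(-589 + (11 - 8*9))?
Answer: 1/104 ≈ 0.0096154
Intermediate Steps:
y(H, C) = 2 (y(H, C) = -3 + 5 = 2)
T = 10 (T = 2 + (2 + 6) = 2 + 8 = 10)
G = -1/2600 (G = 1/(4*(-589 + (11 - 8*9))) = 1/(4*(-589 + (11 - 72))) = 1/(4*(-589 - 61)) = (¼)/(-650) = (¼)*(-1/650) = -1/2600 ≈ -0.00038462)
G*b(27, T) = -1/2600*(-25) = 1/104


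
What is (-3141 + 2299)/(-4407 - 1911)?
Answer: 421/3159 ≈ 0.13327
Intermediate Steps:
(-3141 + 2299)/(-4407 - 1911) = -842/(-6318) = -842*(-1/6318) = 421/3159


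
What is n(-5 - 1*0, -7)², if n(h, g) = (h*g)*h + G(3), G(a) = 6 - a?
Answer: 29584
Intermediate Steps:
n(h, g) = 3 + g*h² (n(h, g) = (h*g)*h + (6 - 1*3) = (g*h)*h + (6 - 3) = g*h² + 3 = 3 + g*h²)
n(-5 - 1*0, -7)² = (3 - 7*(-5 - 1*0)²)² = (3 - 7*(-5 + 0)²)² = (3 - 7*(-5)²)² = (3 - 7*25)² = (3 - 175)² = (-172)² = 29584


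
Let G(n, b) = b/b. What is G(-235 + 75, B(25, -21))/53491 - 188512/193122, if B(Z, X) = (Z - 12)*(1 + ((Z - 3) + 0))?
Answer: -5041751135/5165144451 ≈ -0.97611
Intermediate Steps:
B(Z, X) = (-12 + Z)*(-2 + Z) (B(Z, X) = (-12 + Z)*(1 + ((-3 + Z) + 0)) = (-12 + Z)*(1 + (-3 + Z)) = (-12 + Z)*(-2 + Z))
G(n, b) = 1
G(-235 + 75, B(25, -21))/53491 - 188512/193122 = 1/53491 - 188512/193122 = 1*(1/53491) - 188512*1/193122 = 1/53491 - 94256/96561 = -5041751135/5165144451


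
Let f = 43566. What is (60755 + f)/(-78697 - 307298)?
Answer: -104321/385995 ≈ -0.27027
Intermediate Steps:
(60755 + f)/(-78697 - 307298) = (60755 + 43566)/(-78697 - 307298) = 104321/(-385995) = 104321*(-1/385995) = -104321/385995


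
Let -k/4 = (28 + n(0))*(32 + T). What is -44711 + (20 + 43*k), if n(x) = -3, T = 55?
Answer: -418791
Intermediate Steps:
k = -8700 (k = -4*(28 - 3)*(32 + 55) = -100*87 = -4*2175 = -8700)
-44711 + (20 + 43*k) = -44711 + (20 + 43*(-8700)) = -44711 + (20 - 374100) = -44711 - 374080 = -418791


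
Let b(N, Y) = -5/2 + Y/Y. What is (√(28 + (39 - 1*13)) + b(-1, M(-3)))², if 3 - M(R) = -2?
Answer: 225/4 - 9*√6 ≈ 34.205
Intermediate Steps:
M(R) = 5 (M(R) = 3 - 1*(-2) = 3 + 2 = 5)
b(N, Y) = -3/2 (b(N, Y) = -5*½ + 1 = -5/2 + 1 = -3/2)
(√(28 + (39 - 1*13)) + b(-1, M(-3)))² = (√(28 + (39 - 1*13)) - 3/2)² = (√(28 + (39 - 13)) - 3/2)² = (√(28 + 26) - 3/2)² = (√54 - 3/2)² = (3*√6 - 3/2)² = (-3/2 + 3*√6)²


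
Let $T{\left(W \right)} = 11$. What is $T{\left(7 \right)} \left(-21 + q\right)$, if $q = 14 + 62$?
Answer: $605$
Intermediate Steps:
$q = 76$
$T{\left(7 \right)} \left(-21 + q\right) = 11 \left(-21 + 76\right) = 11 \cdot 55 = 605$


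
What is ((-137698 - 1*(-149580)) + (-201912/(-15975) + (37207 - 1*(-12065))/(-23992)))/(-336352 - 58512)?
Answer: -189920726371/6305849749200 ≈ -0.030118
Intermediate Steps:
((-137698 - 1*(-149580)) + (-201912/(-15975) + (37207 - 1*(-12065))/(-23992)))/(-336352 - 58512) = ((-137698 + 149580) + (-201912*(-1/15975) + (37207 + 12065)*(-1/23992)))/(-394864) = (11882 + (67304/5325 + 49272*(-1/23992)))*(-1/394864) = (11882 + (67304/5325 - 6159/2999))*(-1/394864) = (11882 + 169048021/15969675)*(-1/394864) = (189920726371/15969675)*(-1/394864) = -189920726371/6305849749200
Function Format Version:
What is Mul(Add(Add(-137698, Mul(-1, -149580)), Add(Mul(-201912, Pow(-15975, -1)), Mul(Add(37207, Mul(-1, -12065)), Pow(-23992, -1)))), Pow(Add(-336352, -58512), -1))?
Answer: Rational(-189920726371, 6305849749200) ≈ -0.030118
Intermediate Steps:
Mul(Add(Add(-137698, Mul(-1, -149580)), Add(Mul(-201912, Pow(-15975, -1)), Mul(Add(37207, Mul(-1, -12065)), Pow(-23992, -1)))), Pow(Add(-336352, -58512), -1)) = Mul(Add(Add(-137698, 149580), Add(Mul(-201912, Rational(-1, 15975)), Mul(Add(37207, 12065), Rational(-1, 23992)))), Pow(-394864, -1)) = Mul(Add(11882, Add(Rational(67304, 5325), Mul(49272, Rational(-1, 23992)))), Rational(-1, 394864)) = Mul(Add(11882, Add(Rational(67304, 5325), Rational(-6159, 2999))), Rational(-1, 394864)) = Mul(Add(11882, Rational(169048021, 15969675)), Rational(-1, 394864)) = Mul(Rational(189920726371, 15969675), Rational(-1, 394864)) = Rational(-189920726371, 6305849749200)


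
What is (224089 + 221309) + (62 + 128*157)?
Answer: 465556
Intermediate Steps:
(224089 + 221309) + (62 + 128*157) = 445398 + (62 + 20096) = 445398 + 20158 = 465556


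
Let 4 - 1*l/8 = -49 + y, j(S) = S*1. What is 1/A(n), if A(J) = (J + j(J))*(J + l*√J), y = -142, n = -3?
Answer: 1/14601618 + 260*I*√3/7300809 ≈ 6.8486e-8 + 6.1683e-5*I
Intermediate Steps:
j(S) = S
l = 1560 (l = 32 - 8*(-49 - 142) = 32 - 8*(-191) = 32 + 1528 = 1560)
A(J) = 2*J*(J + 1560*√J) (A(J) = (J + J)*(J + 1560*√J) = (2*J)*(J + 1560*√J) = 2*J*(J + 1560*√J))
1/A(n) = 1/(2*(-3)² + 3120*(-3)^(3/2)) = 1/(2*9 + 3120*(-3*I*√3)) = 1/(18 - 9360*I*√3)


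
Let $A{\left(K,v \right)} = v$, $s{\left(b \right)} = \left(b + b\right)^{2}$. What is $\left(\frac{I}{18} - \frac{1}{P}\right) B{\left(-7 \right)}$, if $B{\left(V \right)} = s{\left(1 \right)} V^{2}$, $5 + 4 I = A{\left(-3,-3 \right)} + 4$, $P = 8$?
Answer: $- \frac{637}{18} \approx -35.389$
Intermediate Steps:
$s{\left(b \right)} = 4 b^{2}$ ($s{\left(b \right)} = \left(2 b\right)^{2} = 4 b^{2}$)
$I = -1$ ($I = - \frac{5}{4} + \frac{-3 + 4}{4} = - \frac{5}{4} + \frac{1}{4} \cdot 1 = - \frac{5}{4} + \frac{1}{4} = -1$)
$B{\left(V \right)} = 4 V^{2}$ ($B{\left(V \right)} = 4 \cdot 1^{2} V^{2} = 4 \cdot 1 V^{2} = 4 V^{2}$)
$\left(\frac{I}{18} - \frac{1}{P}\right) B{\left(-7 \right)} = \left(- \frac{1}{18} - \frac{1}{8}\right) 4 \left(-7\right)^{2} = \left(\left(-1\right) \frac{1}{18} - \frac{1}{8}\right) 4 \cdot 49 = \left(- \frac{1}{18} - \frac{1}{8}\right) 196 = \left(- \frac{13}{72}\right) 196 = - \frac{637}{18}$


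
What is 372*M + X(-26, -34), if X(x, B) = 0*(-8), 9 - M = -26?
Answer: 13020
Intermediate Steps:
M = 35 (M = 9 - 1*(-26) = 9 + 26 = 35)
X(x, B) = 0
372*M + X(-26, -34) = 372*35 + 0 = 13020 + 0 = 13020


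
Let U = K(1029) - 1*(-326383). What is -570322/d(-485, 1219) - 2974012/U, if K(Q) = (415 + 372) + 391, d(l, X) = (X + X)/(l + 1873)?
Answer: -129653405102176/399296859 ≈ -3.2470e+5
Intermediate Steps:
d(l, X) = 2*X/(1873 + l) (d(l, X) = (2*X)/(1873 + l) = 2*X/(1873 + l))
K(Q) = 1178 (K(Q) = 787 + 391 = 1178)
U = 327561 (U = 1178 - 1*(-326383) = 1178 + 326383 = 327561)
-570322/d(-485, 1219) - 2974012/U = -570322/(2*1219/(1873 - 485)) - 2974012/327561 = -570322/(2*1219/1388) - 2974012*1/327561 = -570322/(2*1219*(1/1388)) - 2974012/327561 = -570322/1219/694 - 2974012/327561 = -570322*694/1219 - 2974012/327561 = -395803468/1219 - 2974012/327561 = -129653405102176/399296859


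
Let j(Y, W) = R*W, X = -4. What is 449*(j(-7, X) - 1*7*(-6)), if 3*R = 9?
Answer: 13470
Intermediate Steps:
R = 3 (R = (1/3)*9 = 3)
j(Y, W) = 3*W
449*(j(-7, X) - 1*7*(-6)) = 449*(3*(-4) - 1*7*(-6)) = 449*(-12 - 7*(-6)) = 449*(-12 + 42) = 449*30 = 13470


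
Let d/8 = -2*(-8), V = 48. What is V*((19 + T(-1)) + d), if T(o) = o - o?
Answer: 7056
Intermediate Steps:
T(o) = 0
d = 128 (d = 8*(-2*(-8)) = 8*16 = 128)
V*((19 + T(-1)) + d) = 48*((19 + 0) + 128) = 48*(19 + 128) = 48*147 = 7056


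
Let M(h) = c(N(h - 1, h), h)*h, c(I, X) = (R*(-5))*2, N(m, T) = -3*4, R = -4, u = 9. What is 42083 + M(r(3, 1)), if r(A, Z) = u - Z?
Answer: 42403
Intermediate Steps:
N(m, T) = -12
r(A, Z) = 9 - Z
c(I, X) = 40 (c(I, X) = -4*(-5)*2 = 20*2 = 40)
M(h) = 40*h
42083 + M(r(3, 1)) = 42083 + 40*(9 - 1*1) = 42083 + 40*(9 - 1) = 42083 + 40*8 = 42083 + 320 = 42403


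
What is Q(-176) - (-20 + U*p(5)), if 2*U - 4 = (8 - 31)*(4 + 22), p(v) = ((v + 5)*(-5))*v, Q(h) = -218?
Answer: -74448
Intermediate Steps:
p(v) = v*(-25 - 5*v) (p(v) = ((5 + v)*(-5))*v = (-25 - 5*v)*v = v*(-25 - 5*v))
U = -297 (U = 2 + ((8 - 31)*(4 + 22))/2 = 2 + (-23*26)/2 = 2 + (½)*(-598) = 2 - 299 = -297)
Q(-176) - (-20 + U*p(5)) = -218 - (-20 - (-1485)*5*(5 + 5)) = -218 - (-20 - (-1485)*5*10) = -218 - (-20 - 297*(-250)) = -218 - (-20 + 74250) = -218 - 1*74230 = -218 - 74230 = -74448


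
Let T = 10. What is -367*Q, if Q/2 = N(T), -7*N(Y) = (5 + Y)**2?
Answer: 165150/7 ≈ 23593.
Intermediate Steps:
N(Y) = -(5 + Y)**2/7
Q = -450/7 (Q = 2*(-(5 + 10)**2/7) = 2*(-1/7*15**2) = 2*(-1/7*225) = 2*(-225/7) = -450/7 ≈ -64.286)
-367*Q = -367*(-450/7) = 165150/7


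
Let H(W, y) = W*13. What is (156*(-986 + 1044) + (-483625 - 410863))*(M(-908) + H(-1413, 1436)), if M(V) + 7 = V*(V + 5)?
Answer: -709722661120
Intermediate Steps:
M(V) = -7 + V*(5 + V) (M(V) = -7 + V*(V + 5) = -7 + V*(5 + V))
H(W, y) = 13*W
(156*(-986 + 1044) + (-483625 - 410863))*(M(-908) + H(-1413, 1436)) = (156*(-986 + 1044) + (-483625 - 410863))*((-7 + (-908)² + 5*(-908)) + 13*(-1413)) = (156*58 - 894488)*((-7 + 824464 - 4540) - 18369) = (9048 - 894488)*(819917 - 18369) = -885440*801548 = -709722661120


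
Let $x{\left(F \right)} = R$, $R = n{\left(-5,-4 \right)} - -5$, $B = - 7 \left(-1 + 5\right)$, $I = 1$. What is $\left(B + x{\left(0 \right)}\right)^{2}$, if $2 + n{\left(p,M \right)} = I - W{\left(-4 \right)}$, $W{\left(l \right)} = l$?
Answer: $400$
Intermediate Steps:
$n{\left(p,M \right)} = 3$ ($n{\left(p,M \right)} = -2 + \left(1 - -4\right) = -2 + \left(1 + 4\right) = -2 + 5 = 3$)
$B = -28$ ($B = \left(-7\right) 4 = -28$)
$R = 8$ ($R = 3 - -5 = 3 + 5 = 8$)
$x{\left(F \right)} = 8$
$\left(B + x{\left(0 \right)}\right)^{2} = \left(-28 + 8\right)^{2} = \left(-20\right)^{2} = 400$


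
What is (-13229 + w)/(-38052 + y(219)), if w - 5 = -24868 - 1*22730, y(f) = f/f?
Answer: 60822/38051 ≈ 1.5984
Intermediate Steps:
y(f) = 1
w = -47593 (w = 5 + (-24868 - 1*22730) = 5 + (-24868 - 22730) = 5 - 47598 = -47593)
(-13229 + w)/(-38052 + y(219)) = (-13229 - 47593)/(-38052 + 1) = -60822/(-38051) = -60822*(-1/38051) = 60822/38051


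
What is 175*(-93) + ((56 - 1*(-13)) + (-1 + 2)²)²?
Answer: -11375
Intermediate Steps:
175*(-93) + ((56 - 1*(-13)) + (-1 + 2)²)² = -16275 + ((56 + 13) + 1²)² = -16275 + (69 + 1)² = -16275 + 70² = -16275 + 4900 = -11375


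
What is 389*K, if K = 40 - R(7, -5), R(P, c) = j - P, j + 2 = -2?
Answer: 19839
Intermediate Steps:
j = -4 (j = -2 - 2 = -4)
R(P, c) = -4 - P
K = 51 (K = 40 - (-4 - 1*7) = 40 - (-4 - 7) = 40 - 1*(-11) = 40 + 11 = 51)
389*K = 389*51 = 19839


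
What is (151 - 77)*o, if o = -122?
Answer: -9028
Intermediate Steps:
(151 - 77)*o = (151 - 77)*(-122) = 74*(-122) = -9028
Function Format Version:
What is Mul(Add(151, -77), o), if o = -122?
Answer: -9028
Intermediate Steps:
Mul(Add(151, -77), o) = Mul(Add(151, -77), -122) = Mul(74, -122) = -9028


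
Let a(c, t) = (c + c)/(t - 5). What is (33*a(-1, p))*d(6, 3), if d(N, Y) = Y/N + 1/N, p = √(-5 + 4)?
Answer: 110/13 + 22*I/13 ≈ 8.4615 + 1.6923*I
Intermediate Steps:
p = I (p = √(-1) = I ≈ 1.0*I)
d(N, Y) = 1/N + Y/N (d(N, Y) = Y/N + 1/N = 1/N + Y/N)
a(c, t) = 2*c/(-5 + t) (a(c, t) = (2*c)/(-5 + t) = 2*c/(-5 + t))
(33*a(-1, p))*d(6, 3) = (33*(2*(-1)/(-5 + I)))*((1 + 3)/6) = (33*(2*(-1)*((-5 - I)/26)))*((⅙)*4) = (33*(5/13 + I/13))*(⅔) = (165/13 + 33*I/13)*(⅔) = 110/13 + 22*I/13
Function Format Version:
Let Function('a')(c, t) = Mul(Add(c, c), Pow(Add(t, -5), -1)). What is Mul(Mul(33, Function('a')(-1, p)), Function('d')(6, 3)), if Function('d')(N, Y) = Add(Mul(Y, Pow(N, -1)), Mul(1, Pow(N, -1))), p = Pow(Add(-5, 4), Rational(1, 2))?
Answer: Add(Rational(110, 13), Mul(Rational(22, 13), I)) ≈ Add(8.4615, Mul(1.6923, I))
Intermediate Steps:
p = I (p = Pow(-1, Rational(1, 2)) = I ≈ Mul(1.0000, I))
Function('d')(N, Y) = Add(Pow(N, -1), Mul(Y, Pow(N, -1))) (Function('d')(N, Y) = Add(Mul(Y, Pow(N, -1)), Pow(N, -1)) = Add(Pow(N, -1), Mul(Y, Pow(N, -1))))
Function('a')(c, t) = Mul(2, c, Pow(Add(-5, t), -1)) (Function('a')(c, t) = Mul(Mul(2, c), Pow(Add(-5, t), -1)) = Mul(2, c, Pow(Add(-5, t), -1)))
Mul(Mul(33, Function('a')(-1, p)), Function('d')(6, 3)) = Mul(Mul(33, Mul(2, -1, Pow(Add(-5, I), -1))), Mul(Pow(6, -1), Add(1, 3))) = Mul(Mul(33, Mul(2, -1, Mul(Rational(1, 26), Add(-5, Mul(-1, I))))), Mul(Rational(1, 6), 4)) = Mul(Mul(33, Add(Rational(5, 13), Mul(Rational(1, 13), I))), Rational(2, 3)) = Mul(Add(Rational(165, 13), Mul(Rational(33, 13), I)), Rational(2, 3)) = Add(Rational(110, 13), Mul(Rational(22, 13), I))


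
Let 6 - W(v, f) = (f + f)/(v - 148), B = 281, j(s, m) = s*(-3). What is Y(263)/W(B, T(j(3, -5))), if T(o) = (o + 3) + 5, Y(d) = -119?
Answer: -15827/800 ≈ -19.784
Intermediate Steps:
j(s, m) = -3*s
T(o) = 8 + o (T(o) = (3 + o) + 5 = 8 + o)
W(v, f) = 6 - 2*f/(-148 + v) (W(v, f) = 6 - (f + f)/(v - 148) = 6 - 2*f/(-148 + v))
Y(263)/W(B, T(j(3, -5))) = -119*(-148 + 281)/(2*(-444 - (8 - 3*3) + 3*281)) = -119*133/(2*(-444 - (8 - 9) + 843)) = -119*133/(2*(-444 - 1*(-1) + 843)) = -119*133/(2*(-444 + 1 + 843)) = -119/(2*(1/133)*400) = -119/800/133 = -119*133/800 = -15827/800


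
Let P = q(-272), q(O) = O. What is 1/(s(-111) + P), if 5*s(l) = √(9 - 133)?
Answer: -1700/462431 - 5*I*√31/924862 ≈ -0.0036762 - 3.0101e-5*I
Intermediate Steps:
s(l) = 2*I*√31/5 (s(l) = √(9 - 133)/5 = √(-124)/5 = (2*I*√31)/5 = 2*I*√31/5)
P = -272
1/(s(-111) + P) = 1/(2*I*√31/5 - 272) = 1/(-272 + 2*I*√31/5)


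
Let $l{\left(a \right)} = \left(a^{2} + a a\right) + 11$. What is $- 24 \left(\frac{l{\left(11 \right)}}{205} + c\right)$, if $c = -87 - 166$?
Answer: $\frac{1238688}{205} \approx 6042.4$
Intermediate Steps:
$c = -253$
$l{\left(a \right)} = 11 + 2 a^{2}$ ($l{\left(a \right)} = \left(a^{2} + a^{2}\right) + 11 = 2 a^{2} + 11 = 11 + 2 a^{2}$)
$- 24 \left(\frac{l{\left(11 \right)}}{205} + c\right) = - 24 \left(\frac{11 + 2 \cdot 11^{2}}{205} - 253\right) = - 24 \left(\left(11 + 2 \cdot 121\right) \frac{1}{205} - 253\right) = - 24 \left(\left(11 + 242\right) \frac{1}{205} - 253\right) = - 24 \left(253 \cdot \frac{1}{205} - 253\right) = - 24 \left(\frac{253}{205} - 253\right) = \left(-24\right) \left(- \frac{51612}{205}\right) = \frac{1238688}{205}$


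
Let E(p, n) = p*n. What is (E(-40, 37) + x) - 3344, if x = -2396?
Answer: -7220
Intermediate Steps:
E(p, n) = n*p
(E(-40, 37) + x) - 3344 = (37*(-40) - 2396) - 3344 = (-1480 - 2396) - 3344 = -3876 - 3344 = -7220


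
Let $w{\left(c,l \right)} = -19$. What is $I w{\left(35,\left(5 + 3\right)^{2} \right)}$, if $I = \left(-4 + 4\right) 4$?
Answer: $0$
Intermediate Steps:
$I = 0$ ($I = 0 \cdot 4 = 0$)
$I w{\left(35,\left(5 + 3\right)^{2} \right)} = 0 \left(-19\right) = 0$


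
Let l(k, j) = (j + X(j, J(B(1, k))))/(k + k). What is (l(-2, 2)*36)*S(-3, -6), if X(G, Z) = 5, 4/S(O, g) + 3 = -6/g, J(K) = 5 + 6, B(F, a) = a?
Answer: 126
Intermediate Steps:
J(K) = 11
S(O, g) = 4/(-3 - 6/g)
l(k, j) = (5 + j)/(2*k) (l(k, j) = (j + 5)/(k + k) = (5 + j)/((2*k)) = (5 + j)*(1/(2*k)) = (5 + j)/(2*k))
(l(-2, 2)*36)*S(-3, -6) = (((½)*(5 + 2)/(-2))*36)*(-4*(-6)/(6 + 3*(-6))) = (((½)*(-½)*7)*36)*(-4*(-6)/(6 - 18)) = (-7/4*36)*(-4*(-6)/(-12)) = -(-252)*(-6)*(-1)/12 = -63*(-2) = 126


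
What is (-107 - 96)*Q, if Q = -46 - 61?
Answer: 21721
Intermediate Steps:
Q = -107
(-107 - 96)*Q = (-107 - 96)*(-107) = -203*(-107) = 21721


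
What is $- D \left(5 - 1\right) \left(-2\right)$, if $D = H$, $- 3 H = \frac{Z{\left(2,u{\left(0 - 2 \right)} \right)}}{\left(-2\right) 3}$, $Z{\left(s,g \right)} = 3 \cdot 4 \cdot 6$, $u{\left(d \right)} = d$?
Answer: $32$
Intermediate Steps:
$Z{\left(s,g \right)} = 72$ ($Z{\left(s,g \right)} = 12 \cdot 6 = 72$)
$H = 4$ ($H = - \frac{72 \frac{1}{\left(-2\right) 3}}{3} = - \frac{72 \frac{1}{-6}}{3} = - \frac{72 \left(- \frac{1}{6}\right)}{3} = \left(- \frac{1}{3}\right) \left(-12\right) = 4$)
$D = 4$
$- D \left(5 - 1\right) \left(-2\right) = - 4 \left(5 - 1\right) \left(-2\right) = - 4 \cdot 4 \left(-2\right) = - 4 \left(-8\right) = \left(-1\right) \left(-32\right) = 32$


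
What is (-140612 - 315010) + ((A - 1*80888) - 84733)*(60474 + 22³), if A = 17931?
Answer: -10504463802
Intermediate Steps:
(-140612 - 315010) + ((A - 1*80888) - 84733)*(60474 + 22³) = (-140612 - 315010) + ((17931 - 1*80888) - 84733)*(60474 + 22³) = -455622 + ((17931 - 80888) - 84733)*(60474 + 10648) = -455622 + (-62957 - 84733)*71122 = -455622 - 147690*71122 = -455622 - 10504008180 = -10504463802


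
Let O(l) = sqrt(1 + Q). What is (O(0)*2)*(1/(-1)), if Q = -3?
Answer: -2*I*sqrt(2) ≈ -2.8284*I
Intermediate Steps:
O(l) = I*sqrt(2) (O(l) = sqrt(1 - 3) = sqrt(-2) = I*sqrt(2))
(O(0)*2)*(1/(-1)) = ((I*sqrt(2))*2)*(1/(-1)) = (2*I*sqrt(2))*(1*(-1)) = (2*I*sqrt(2))*(-1) = -2*I*sqrt(2)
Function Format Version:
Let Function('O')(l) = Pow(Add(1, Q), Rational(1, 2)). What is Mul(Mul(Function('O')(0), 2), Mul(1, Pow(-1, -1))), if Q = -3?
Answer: Mul(-2, I, Pow(2, Rational(1, 2))) ≈ Mul(-2.8284, I)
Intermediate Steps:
Function('O')(l) = Mul(I, Pow(2, Rational(1, 2))) (Function('O')(l) = Pow(Add(1, -3), Rational(1, 2)) = Pow(-2, Rational(1, 2)) = Mul(I, Pow(2, Rational(1, 2))))
Mul(Mul(Function('O')(0), 2), Mul(1, Pow(-1, -1))) = Mul(Mul(Mul(I, Pow(2, Rational(1, 2))), 2), Mul(1, Pow(-1, -1))) = Mul(Mul(2, I, Pow(2, Rational(1, 2))), Mul(1, -1)) = Mul(Mul(2, I, Pow(2, Rational(1, 2))), -1) = Mul(-2, I, Pow(2, Rational(1, 2)))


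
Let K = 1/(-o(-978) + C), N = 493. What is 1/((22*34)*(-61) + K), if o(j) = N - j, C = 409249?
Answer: -407778/18606094583 ≈ -2.1916e-5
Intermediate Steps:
o(j) = 493 - j
K = 1/407778 (K = 1/(-(493 - 1*(-978)) + 409249) = 1/(-(493 + 978) + 409249) = 1/(-1*1471 + 409249) = 1/(-1471 + 409249) = 1/407778 ≈ 2.4523e-6)
1/((22*34)*(-61) + K) = 1/((22*34)*(-61) + 1/407778) = 1/(748*(-61) + 1/407778) = 1/(-45628 + 1/407778) = 1/(-18606094583/407778) = -407778/18606094583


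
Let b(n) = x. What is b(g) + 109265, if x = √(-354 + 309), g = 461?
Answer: 109265 + 3*I*√5 ≈ 1.0927e+5 + 6.7082*I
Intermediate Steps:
x = 3*I*√5 (x = √(-45) = 3*I*√5 ≈ 6.7082*I)
b(n) = 3*I*√5
b(g) + 109265 = 3*I*√5 + 109265 = 109265 + 3*I*√5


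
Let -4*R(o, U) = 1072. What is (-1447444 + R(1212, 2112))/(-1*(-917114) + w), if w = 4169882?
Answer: -361928/1271749 ≈ -0.28459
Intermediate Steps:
R(o, U) = -268 (R(o, U) = -¼*1072 = -268)
(-1447444 + R(1212, 2112))/(-1*(-917114) + w) = (-1447444 - 268)/(-1*(-917114) + 4169882) = -1447712/(917114 + 4169882) = -1447712/5086996 = -1447712*1/5086996 = -361928/1271749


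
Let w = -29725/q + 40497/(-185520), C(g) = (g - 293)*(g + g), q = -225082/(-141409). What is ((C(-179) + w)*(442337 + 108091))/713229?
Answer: 47980091077364567989/413645208527980 ≈ 1.1599e+5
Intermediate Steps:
q = 225082/141409 (q = -225082*(-1/141409) = 225082/141409 ≈ 1.5917)
C(g) = 2*g*(-293 + g) (C(g) = (-293 + g)*(2*g) = 2*g*(-293 + g))
w = -129970106863959/6959535440 (w = -29725/225082/141409 + 40497/(-185520) = -29725*141409/225082 + 40497*(-1/185520) = -4203382525/225082 - 13499/61840 = -129970106863959/6959535440 ≈ -18675.)
((C(-179) + w)*(442337 + 108091))/713229 = ((2*(-179)*(-293 - 179) - 129970106863959/6959535440)*(442337 + 108091))/713229 = ((2*(-179)*(-472) - 129970106863959/6959535440)*550428)*(1/713229) = ((168976 - 129970106863959/6959535440)*550428)*(1/713229) = ((1046024353645481/6959535440)*550428)*(1/713229) = (143940273232093703967/1739883860)*(1/713229) = 47980091077364567989/413645208527980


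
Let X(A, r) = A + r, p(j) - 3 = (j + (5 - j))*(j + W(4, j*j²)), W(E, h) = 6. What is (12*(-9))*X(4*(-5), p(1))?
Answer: -1944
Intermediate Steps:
p(j) = 33 + 5*j (p(j) = 3 + (j + (5 - j))*(j + 6) = 3 + 5*(6 + j) = 3 + (30 + 5*j) = 33 + 5*j)
(12*(-9))*X(4*(-5), p(1)) = (12*(-9))*(4*(-5) + (33 + 5*1)) = -108*(-20 + (33 + 5)) = -108*(-20 + 38) = -108*18 = -1944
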